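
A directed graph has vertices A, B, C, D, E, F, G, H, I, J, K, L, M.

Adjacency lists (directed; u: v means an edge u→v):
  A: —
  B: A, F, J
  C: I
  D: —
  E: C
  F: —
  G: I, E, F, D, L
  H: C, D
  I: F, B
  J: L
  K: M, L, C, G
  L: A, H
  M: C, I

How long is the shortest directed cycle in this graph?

6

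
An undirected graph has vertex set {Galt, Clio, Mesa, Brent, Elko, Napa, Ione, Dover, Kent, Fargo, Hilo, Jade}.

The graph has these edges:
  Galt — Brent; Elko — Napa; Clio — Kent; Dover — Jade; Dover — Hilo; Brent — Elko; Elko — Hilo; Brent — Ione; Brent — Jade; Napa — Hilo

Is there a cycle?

DFS, tracking each vertex's parent; an edge to a visited non-parent vertex closes a cycle.
Start from Galt:
visit Galt (parent –)
  visit Brent (parent Galt)
    Brent–Galt: parent, skip
    visit Ione (parent Brent)
      Ione–Brent: parent, skip
    visit Jade (parent Brent)
      visit Dover (parent Jade)
        Dover–Jade: parent, skip
        visit Hilo (parent Dover)
          Hilo–Dover: parent, skip
          visit Napa (parent Hilo)
            visit Elko (parent Napa)
              Elko–Brent: Brent visited and ≠ parent → cycle
Cycle: Brent – Jade – Dover – Hilo – Napa – Elko – Brent.

Yes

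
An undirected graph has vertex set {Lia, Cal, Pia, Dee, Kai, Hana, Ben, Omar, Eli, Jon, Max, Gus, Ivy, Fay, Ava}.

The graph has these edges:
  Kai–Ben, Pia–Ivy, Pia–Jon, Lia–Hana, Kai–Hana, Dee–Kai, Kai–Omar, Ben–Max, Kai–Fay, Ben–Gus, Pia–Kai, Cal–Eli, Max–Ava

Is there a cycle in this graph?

No

DFS, tracking each vertex's parent; an edge to a visited non-parent vertex closes a cycle.
Start from Hana:
visit Hana (parent –)
  visit Lia (parent Hana)
    Lia–Hana: parent, skip
  visit Kai (parent Hana)
    visit Ben (parent Kai)
      visit Gus (parent Ben)
        Gus–Ben: parent, skip
      Ben–Kai: parent, skip
      visit Max (parent Ben)
        visit Ava (parent Max)
          Ava–Max: parent, skip
        Max–Ben: parent, skip
    visit Fay (parent Kai)
      Fay–Kai: parent, skip
    visit Omar (parent Kai)
      Omar–Kai: parent, skip
    visit Dee (parent Kai)
      Dee–Kai: parent, skip
    visit Pia (parent Kai)
      visit Ivy (parent Pia)
        Ivy–Pia: parent, skip
      visit Jon (parent Pia)
        Jon–Pia: parent, skip
      Pia–Kai: parent, skip
    Kai–Hana: parent, skip
visit Cal (parent –)
  visit Eli (parent Cal)
    Eli–Cal: parent, skip
No non-parent visited neighbor found — the graph is a forest.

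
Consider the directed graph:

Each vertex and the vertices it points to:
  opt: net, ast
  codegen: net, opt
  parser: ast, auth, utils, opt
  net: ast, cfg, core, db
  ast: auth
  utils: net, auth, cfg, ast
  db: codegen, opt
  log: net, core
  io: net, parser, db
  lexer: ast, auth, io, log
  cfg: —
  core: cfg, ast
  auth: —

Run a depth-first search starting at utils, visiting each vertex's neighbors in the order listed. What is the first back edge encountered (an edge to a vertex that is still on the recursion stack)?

codegen→net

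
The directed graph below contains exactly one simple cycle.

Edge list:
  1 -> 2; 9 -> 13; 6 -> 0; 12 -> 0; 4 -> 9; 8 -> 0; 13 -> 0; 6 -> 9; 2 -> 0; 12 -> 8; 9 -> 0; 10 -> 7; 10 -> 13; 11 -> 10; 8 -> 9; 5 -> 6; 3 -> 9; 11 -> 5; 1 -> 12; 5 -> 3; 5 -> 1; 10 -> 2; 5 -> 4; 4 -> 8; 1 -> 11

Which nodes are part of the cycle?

1, 5, 11

DFS with gray/black marking from 11:
11 gray
  10 gray
    2 gray
      0 gray
      0 black
    2 black
    13 gray
      13→0: 0 black — skip
    13 black
    7 gray
    7 black
  10 black
  5 gray
    4 gray
      8 gray
        9 gray
          9→0: 0 black — skip
          9→13: 13 black — skip
        9 black
        8→0: 0 black — skip
      8 black
      4→9: 9 black — skip
    4 black
    1 gray
      12 gray
        12→8: 8 black — skip
        12→0: 0 black — skip
      12 black
      1→11: 11 is gray → back edge
Back edge closes the cycle 11 → 5 → 1 → 11; its vertices are {1, 5, 11}.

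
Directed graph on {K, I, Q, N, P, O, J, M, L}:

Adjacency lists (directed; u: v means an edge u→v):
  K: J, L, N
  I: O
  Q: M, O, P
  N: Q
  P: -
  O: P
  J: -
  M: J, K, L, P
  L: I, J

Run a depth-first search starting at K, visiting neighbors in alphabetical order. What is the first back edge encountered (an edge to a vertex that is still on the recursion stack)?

DFS from K (visiting neighbors in alphabetical order); mark gray on enter, black on exit:
K gray
  J gray
  J black
  L gray
    I gray
      O gray
        P gray
        P black
      O black
    I black
    L→J: J black — skip
  L black
  N gray
    Q gray
      M gray
        M→J: J black — skip
        M→K: K is gray → back edge
First back edge: M → K.

M→K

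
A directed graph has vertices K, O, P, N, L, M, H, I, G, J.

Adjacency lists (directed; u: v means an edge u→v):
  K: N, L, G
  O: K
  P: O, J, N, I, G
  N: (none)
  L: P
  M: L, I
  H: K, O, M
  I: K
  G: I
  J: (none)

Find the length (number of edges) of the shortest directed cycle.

For each vertex v, BFS finds the shortest path from v back to v.
The shortest such closed walk is K → G → I → K, length 3.

3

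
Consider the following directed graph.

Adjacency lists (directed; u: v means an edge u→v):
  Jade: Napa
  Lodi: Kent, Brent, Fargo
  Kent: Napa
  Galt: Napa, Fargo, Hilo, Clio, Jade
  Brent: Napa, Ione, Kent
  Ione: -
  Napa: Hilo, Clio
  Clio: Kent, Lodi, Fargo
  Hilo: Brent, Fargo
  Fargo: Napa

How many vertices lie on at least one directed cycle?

7

A vertex is on a directed cycle iff it belongs to a strongly connected component of size ≥ 2 (or has a self-loop).
The vertices on cycles are {Clio, Hilo, Kent, Lodi, Napa, Brent, Fargo} — 7 in total.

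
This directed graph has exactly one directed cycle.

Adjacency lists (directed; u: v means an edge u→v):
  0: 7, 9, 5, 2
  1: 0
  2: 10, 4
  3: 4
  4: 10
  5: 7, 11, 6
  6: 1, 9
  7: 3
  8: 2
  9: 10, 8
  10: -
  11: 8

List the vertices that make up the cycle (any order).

0, 1, 5, 6

DFS with gray/black marking from 0:
0 gray
  7 gray
    3 gray
      4 gray
        10 gray
        10 black
      4 black
    3 black
  7 black
  9 gray
    9→10: 10 black — skip
    8 gray
      2 gray
        2→10: 10 black — skip
        2→4: 4 black — skip
      2 black
    8 black
  9 black
  5 gray
    5→7: 7 black — skip
    11 gray
      11→8: 8 black — skip
    11 black
    6 gray
      1 gray
        1→0: 0 is gray → back edge
Back edge closes the cycle 0 → 5 → 6 → 1 → 0; its vertices are {0, 1, 5, 6}.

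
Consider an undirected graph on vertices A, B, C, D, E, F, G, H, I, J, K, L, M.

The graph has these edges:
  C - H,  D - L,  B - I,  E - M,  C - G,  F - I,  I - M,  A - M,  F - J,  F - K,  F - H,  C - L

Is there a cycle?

No

DFS, tracking each vertex's parent; an edge to a visited non-parent vertex closes a cycle.
Start from C:
visit C (parent –)
  visit G (parent C)
    G–C: parent, skip
  visit H (parent C)
    visit F (parent H)
      visit J (parent F)
        J–F: parent, skip
      F–H: parent, skip
      visit K (parent F)
        K–F: parent, skip
      visit I (parent F)
        I–F: parent, skip
        visit B (parent I)
          B–I: parent, skip
        visit M (parent I)
          M–I: parent, skip
          visit A (parent M)
            A–M: parent, skip
          visit E (parent M)
            E–M: parent, skip
    H–C: parent, skip
  visit L (parent C)
    L–C: parent, skip
    visit D (parent L)
      D–L: parent, skip
No non-parent visited neighbor found — the graph is a forest.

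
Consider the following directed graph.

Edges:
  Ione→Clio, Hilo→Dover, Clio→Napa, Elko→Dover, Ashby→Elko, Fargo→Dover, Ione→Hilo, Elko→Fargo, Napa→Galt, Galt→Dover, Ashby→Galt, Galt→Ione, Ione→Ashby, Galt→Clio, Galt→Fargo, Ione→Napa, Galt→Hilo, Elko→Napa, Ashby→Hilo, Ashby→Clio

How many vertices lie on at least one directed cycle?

A vertex is on a directed cycle iff it belongs to a strongly connected component of size ≥ 2 (or has a self-loop).
The vertices on cycles are {Clio, Elko, Galt, Ione, Napa, Ashby} — 6 in total.

6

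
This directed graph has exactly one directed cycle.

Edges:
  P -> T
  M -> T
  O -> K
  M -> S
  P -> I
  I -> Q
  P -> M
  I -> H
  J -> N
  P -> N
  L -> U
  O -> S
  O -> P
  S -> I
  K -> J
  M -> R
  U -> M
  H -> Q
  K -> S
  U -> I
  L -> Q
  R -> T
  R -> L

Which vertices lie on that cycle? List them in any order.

L, M, R, U

DFS with gray/black marking from M:
M gray
  R gray
    L gray
      U gray
        I gray
          H gray
            Q gray
            Q black
          H black
          I→Q: Q black — skip
        I black
        U→M: M is gray → back edge
Back edge closes the cycle M → R → L → U → M; its vertices are {L, M, R, U}.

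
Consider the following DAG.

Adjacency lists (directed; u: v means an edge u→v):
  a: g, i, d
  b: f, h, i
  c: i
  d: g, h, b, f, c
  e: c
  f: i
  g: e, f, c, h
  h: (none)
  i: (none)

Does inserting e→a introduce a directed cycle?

Adding e→a creates a cycle iff a can already reach e.
Path from a: a → g → e.
So a → … → e → a is a cycle.

Yes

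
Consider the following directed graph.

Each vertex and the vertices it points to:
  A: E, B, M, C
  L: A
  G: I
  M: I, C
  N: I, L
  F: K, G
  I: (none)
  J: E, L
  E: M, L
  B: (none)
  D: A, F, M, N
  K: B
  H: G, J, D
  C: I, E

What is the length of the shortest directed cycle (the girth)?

For each vertex v, BFS finds the shortest path from v back to v.
The shortest such closed walk is M → C → E → M, length 3.

3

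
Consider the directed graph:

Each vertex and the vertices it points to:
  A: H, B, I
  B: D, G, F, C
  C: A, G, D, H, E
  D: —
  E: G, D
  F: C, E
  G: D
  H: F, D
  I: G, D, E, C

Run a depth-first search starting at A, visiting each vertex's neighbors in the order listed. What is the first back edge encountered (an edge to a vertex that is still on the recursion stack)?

C->A

DFS from A (visiting each vertex's neighbors in the order listed); mark gray on enter, black on exit:
A gray
  H gray
    F gray
      C gray
        C→A: A is gray → back edge
First back edge: C → A.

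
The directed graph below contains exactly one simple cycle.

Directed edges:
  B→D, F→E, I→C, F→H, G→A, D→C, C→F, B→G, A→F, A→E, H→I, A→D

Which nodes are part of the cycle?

C, F, H, I

DFS with gray/black marking from F:
F gray
  H gray
    I gray
      C gray
        C→F: F is gray → back edge
Back edge closes the cycle F → H → I → C → F; its vertices are {C, F, H, I}.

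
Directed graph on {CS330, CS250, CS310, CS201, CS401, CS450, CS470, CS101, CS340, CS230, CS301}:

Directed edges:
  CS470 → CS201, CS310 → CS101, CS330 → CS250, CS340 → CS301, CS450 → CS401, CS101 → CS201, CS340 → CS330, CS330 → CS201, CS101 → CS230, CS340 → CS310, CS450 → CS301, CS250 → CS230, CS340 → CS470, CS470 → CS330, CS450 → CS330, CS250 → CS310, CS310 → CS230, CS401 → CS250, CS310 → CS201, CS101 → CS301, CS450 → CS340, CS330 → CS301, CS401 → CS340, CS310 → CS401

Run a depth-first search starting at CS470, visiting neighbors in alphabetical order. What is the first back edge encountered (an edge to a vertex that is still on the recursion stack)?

DFS from CS470 (visiting neighbors in alphabetical order); mark gray on enter, black on exit:
CS470 gray
  CS201 gray
  CS201 black
  CS330 gray
    CS330→CS201: CS201 black — skip
    CS250 gray
      CS230 gray
      CS230 black
      CS310 gray
        CS101 gray
          CS101→CS201: CS201 black — skip
          CS101→CS230: CS230 black — skip
          CS301 gray
          CS301 black
        CS101 black
        CS310→CS201: CS201 black — skip
        CS310→CS230: CS230 black — skip
        CS401 gray
          CS401→CS250: CS250 is gray → back edge
First back edge: CS401 → CS250.

CS401->CS250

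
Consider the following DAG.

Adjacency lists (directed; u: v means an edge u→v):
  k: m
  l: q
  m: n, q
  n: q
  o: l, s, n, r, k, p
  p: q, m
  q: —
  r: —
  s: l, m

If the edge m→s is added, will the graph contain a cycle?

Yes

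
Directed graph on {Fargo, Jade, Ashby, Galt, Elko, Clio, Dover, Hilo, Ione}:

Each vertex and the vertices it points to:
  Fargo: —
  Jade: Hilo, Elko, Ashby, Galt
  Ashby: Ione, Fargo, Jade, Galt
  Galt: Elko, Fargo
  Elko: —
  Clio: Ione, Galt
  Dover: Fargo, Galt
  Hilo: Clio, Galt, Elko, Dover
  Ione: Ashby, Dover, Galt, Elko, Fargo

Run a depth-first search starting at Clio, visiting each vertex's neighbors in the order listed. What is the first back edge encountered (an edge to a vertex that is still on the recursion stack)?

DFS from Clio (visiting each vertex's neighbors in the order listed); mark gray on enter, black on exit:
Clio gray
  Ione gray
    Ashby gray
      Ashby→Ione: Ione is gray → back edge
First back edge: Ashby → Ione.

Ashby->Ione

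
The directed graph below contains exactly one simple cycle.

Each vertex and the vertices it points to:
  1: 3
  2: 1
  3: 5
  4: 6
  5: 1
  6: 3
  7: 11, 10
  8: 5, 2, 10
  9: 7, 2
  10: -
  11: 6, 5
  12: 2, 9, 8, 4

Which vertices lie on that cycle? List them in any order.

1, 3, 5

DFS with gray/black marking from 5:
5 gray
  1 gray
    3 gray
      3→5: 5 is gray → back edge
Back edge closes the cycle 5 → 1 → 3 → 5; its vertices are {1, 3, 5}.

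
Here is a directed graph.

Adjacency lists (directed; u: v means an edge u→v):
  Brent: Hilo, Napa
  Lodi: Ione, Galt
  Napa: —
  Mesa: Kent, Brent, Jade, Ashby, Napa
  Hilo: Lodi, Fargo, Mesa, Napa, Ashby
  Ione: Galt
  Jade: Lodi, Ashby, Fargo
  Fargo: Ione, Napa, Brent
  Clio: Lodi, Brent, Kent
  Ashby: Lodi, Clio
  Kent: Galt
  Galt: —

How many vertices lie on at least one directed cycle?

7

A vertex is on a directed cycle iff it belongs to a strongly connected component of size ≥ 2 (or has a self-loop).
The vertices on cycles are {Clio, Hilo, Jade, Mesa, Ashby, Brent, Fargo} — 7 in total.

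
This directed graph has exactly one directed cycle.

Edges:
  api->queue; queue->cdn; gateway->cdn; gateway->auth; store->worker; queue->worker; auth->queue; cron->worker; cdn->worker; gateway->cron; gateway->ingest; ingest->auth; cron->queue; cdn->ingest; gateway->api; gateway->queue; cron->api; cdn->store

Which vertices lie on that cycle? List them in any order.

cdn, auth, queue, ingest

DFS with gray/black marking from cdn:
cdn gray
  store gray
    worker gray
    worker black
  store black
  cdn→worker: worker black — skip
  ingest gray
    auth gray
      queue gray
        queue→cdn: cdn is gray → back edge
Back edge closes the cycle cdn → ingest → auth → queue → cdn; its vertices are {cdn, auth, queue, ingest}.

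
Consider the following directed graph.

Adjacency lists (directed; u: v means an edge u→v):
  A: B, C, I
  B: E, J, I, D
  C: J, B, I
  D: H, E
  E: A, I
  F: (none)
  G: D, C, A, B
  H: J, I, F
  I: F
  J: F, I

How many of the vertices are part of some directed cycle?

A vertex is on a directed cycle iff it belongs to a strongly connected component of size ≥ 2 (or has a self-loop).
The vertices on cycles are {A, B, C, D, E} — 5 in total.

5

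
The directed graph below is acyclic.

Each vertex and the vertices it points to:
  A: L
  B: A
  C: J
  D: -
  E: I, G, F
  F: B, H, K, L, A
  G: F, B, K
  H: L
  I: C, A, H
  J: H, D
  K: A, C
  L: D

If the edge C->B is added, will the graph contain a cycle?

Adding C→B creates a cycle iff B can already reach C.
Explore from B: no path reaches C. The graph stays acyclic.

No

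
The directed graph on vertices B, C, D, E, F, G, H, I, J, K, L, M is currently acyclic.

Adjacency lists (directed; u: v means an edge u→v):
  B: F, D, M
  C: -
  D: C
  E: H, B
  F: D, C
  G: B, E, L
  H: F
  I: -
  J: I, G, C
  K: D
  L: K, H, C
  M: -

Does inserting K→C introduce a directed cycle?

Adding K→C creates a cycle iff C can already reach K.
Explore from C: no path reaches K. The graph stays acyclic.

No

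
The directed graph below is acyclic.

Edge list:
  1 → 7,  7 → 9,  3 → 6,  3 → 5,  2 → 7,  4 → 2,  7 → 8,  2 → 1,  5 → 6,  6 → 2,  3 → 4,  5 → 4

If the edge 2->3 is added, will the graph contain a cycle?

Adding 2→3 creates a cycle iff 3 can already reach 2.
Path from 3: 3 → 4 → 2.
So 3 → … → 2 → 3 is a cycle.

Yes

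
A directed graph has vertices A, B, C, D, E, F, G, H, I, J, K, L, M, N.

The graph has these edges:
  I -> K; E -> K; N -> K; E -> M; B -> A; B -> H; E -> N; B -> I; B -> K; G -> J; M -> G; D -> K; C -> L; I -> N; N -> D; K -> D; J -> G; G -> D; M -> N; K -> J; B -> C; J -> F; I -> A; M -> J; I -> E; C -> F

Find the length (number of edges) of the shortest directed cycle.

For each vertex v, BFS finds the shortest path from v back to v.
The shortest such closed walk is J → G → J, length 2.

2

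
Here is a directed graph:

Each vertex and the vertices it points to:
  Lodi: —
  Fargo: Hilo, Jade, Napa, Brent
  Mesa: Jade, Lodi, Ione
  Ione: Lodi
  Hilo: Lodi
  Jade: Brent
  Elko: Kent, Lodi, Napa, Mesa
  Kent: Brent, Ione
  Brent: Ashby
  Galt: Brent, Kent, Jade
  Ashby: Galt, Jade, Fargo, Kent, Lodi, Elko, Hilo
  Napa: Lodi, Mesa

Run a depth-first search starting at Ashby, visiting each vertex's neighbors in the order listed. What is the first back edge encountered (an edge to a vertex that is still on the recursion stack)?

Brent->Ashby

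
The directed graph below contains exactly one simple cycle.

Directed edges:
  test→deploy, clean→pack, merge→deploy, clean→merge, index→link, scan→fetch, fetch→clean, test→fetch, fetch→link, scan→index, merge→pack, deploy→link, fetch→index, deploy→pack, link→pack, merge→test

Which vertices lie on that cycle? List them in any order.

test, clean, fetch, merge

DFS with gray/black marking from fetch:
fetch gray
  link gray
    pack gray
    pack black
  link black
  index gray
    index→link: link black — skip
  index black
  clean gray
    merge gray
      deploy gray
        deploy→link: link black — skip
        deploy→pack: pack black — skip
      deploy black
      test gray
        test→fetch: fetch is gray → back edge
Back edge closes the cycle fetch → clean → merge → test → fetch; its vertices are {test, clean, fetch, merge}.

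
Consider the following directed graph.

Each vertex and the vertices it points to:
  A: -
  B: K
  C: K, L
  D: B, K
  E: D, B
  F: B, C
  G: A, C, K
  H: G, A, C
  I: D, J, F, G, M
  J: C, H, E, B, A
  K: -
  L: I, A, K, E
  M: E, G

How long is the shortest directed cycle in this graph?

4

For each vertex v, BFS finds the shortest path from v back to v.
The shortest such closed walk is L → I → J → C → L, length 4.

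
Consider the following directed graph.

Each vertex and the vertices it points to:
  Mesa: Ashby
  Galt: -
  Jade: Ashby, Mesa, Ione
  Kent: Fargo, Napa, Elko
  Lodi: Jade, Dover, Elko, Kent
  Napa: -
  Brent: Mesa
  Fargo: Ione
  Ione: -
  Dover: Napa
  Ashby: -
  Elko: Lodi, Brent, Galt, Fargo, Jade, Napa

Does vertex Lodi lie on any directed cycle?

Yes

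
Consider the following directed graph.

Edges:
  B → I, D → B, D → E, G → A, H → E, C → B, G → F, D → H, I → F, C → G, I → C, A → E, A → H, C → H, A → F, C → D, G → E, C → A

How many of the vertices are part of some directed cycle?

A vertex is on a directed cycle iff it belongs to a strongly connected component of size ≥ 2 (or has a self-loop).
The vertices on cycles are {B, C, D, I} — 4 in total.

4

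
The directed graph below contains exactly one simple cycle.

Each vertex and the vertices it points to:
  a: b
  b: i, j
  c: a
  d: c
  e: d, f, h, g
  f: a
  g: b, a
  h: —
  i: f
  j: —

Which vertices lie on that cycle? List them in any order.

DFS with gray/black marking from b:
b gray
  i gray
    f gray
      a gray
        a→b: b is gray → back edge
Back edge closes the cycle b → i → f → a → b; its vertices are {a, b, f, i}.

a, b, f, i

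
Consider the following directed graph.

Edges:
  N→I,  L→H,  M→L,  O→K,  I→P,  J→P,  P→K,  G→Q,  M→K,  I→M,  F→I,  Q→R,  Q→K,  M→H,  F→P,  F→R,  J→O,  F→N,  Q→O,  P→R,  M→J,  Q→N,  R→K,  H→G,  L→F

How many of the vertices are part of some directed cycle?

A vertex is on a directed cycle iff it belongs to a strongly connected component of size ≥ 2 (or has a self-loop).
The vertices on cycles are {F, G, H, I, L, M, N, Q} — 8 in total.

8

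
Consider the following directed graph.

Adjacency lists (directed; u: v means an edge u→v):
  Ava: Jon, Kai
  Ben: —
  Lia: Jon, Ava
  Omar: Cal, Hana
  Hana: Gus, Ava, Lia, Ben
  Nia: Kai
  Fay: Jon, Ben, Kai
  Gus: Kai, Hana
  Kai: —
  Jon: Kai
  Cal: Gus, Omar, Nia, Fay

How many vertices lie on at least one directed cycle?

A vertex is on a directed cycle iff it belongs to a strongly connected component of size ≥ 2 (or has a self-loop).
The vertices on cycles are {Cal, Gus, Hana, Omar} — 4 in total.

4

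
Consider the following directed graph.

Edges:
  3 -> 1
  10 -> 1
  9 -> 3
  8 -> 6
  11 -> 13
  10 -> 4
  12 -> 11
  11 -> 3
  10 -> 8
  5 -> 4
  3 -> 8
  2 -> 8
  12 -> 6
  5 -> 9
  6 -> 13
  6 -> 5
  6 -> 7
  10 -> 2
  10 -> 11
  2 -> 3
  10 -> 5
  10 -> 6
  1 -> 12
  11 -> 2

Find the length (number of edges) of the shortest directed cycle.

4

For each vertex v, BFS finds the shortest path from v back to v.
The shortest such closed walk is 1 → 12 → 11 → 3 → 1, length 4.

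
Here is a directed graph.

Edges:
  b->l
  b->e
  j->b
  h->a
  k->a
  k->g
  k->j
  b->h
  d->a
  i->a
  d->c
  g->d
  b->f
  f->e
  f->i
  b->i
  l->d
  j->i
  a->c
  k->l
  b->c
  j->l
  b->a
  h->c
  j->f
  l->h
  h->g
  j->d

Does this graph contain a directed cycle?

No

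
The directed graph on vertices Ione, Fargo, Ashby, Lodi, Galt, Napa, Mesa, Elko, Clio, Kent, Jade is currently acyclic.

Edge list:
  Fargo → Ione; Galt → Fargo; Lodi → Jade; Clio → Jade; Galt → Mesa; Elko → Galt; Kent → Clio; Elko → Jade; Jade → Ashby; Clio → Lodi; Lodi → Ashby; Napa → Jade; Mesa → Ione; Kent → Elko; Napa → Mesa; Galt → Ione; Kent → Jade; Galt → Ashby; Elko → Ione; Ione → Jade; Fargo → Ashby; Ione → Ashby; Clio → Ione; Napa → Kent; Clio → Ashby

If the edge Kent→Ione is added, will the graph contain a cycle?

No

Adding Kent→Ione creates a cycle iff Ione can already reach Kent.
Explore from Ione: no path reaches Kent. The graph stays acyclic.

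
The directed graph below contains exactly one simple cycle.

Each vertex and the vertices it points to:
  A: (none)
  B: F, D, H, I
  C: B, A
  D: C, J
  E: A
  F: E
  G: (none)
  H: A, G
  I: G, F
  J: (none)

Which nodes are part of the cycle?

DFS with gray/black marking from C:
C gray
  B gray
    F gray
      E gray
        A gray
        A black
      E black
    F black
    D gray
      D→C: C is gray → back edge
Back edge closes the cycle C → B → D → C; its vertices are {B, C, D}.

B, C, D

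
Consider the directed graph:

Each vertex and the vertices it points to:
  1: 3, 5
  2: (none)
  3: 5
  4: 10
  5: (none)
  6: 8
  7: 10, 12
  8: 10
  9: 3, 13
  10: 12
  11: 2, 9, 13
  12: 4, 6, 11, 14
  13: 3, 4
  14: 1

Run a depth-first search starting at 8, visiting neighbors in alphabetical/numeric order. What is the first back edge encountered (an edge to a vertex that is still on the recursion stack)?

4→10

DFS from 8 (visiting neighbors in alphabetical/numeric order); mark gray on enter, black on exit:
8 gray
  10 gray
    12 gray
      4 gray
        4→10: 10 is gray → back edge
First back edge: 4 → 10.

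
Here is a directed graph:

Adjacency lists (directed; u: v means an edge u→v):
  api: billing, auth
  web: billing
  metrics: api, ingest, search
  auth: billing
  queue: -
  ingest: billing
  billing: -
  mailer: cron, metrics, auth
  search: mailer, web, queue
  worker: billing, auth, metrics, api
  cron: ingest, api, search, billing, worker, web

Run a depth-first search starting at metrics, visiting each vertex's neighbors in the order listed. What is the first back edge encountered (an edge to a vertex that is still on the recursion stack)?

DFS from metrics (visiting each vertex's neighbors in the order listed); mark gray on enter, black on exit:
metrics gray
  api gray
    billing gray
    billing black
    auth gray
      auth→billing: billing black — skip
    auth black
  api black
  ingest gray
    ingest→billing: billing black — skip
  ingest black
  search gray
    mailer gray
      cron gray
        cron→ingest: ingest black — skip
        cron→api: api black — skip
        cron→search: search is gray → back edge
First back edge: cron → search.

cron→search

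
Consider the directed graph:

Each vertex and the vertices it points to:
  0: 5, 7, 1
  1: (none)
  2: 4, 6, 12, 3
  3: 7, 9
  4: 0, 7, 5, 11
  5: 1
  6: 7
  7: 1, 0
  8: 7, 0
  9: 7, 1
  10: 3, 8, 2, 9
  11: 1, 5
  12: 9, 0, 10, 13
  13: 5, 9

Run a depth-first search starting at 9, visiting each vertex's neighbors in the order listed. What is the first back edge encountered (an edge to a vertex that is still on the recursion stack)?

DFS from 9 (visiting each vertex's neighbors in the order listed); mark gray on enter, black on exit:
9 gray
  7 gray
    1 gray
    1 black
    0 gray
      5 gray
        5→1: 1 black — skip
      5 black
      0→7: 7 is gray → back edge
First back edge: 0 → 7.

0->7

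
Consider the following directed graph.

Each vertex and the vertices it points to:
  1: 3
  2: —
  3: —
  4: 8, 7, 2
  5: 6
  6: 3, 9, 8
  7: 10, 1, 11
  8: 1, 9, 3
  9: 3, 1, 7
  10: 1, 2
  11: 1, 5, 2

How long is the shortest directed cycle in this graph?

For each vertex v, BFS finds the shortest path from v back to v.
The shortest such closed walk is 7 → 11 → 5 → 6 → 9 → 7, length 5.

5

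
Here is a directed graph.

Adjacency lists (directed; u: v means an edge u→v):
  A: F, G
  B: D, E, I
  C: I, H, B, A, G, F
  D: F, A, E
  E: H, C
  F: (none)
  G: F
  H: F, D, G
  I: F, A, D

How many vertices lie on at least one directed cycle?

6

A vertex is on a directed cycle iff it belongs to a strongly connected component of size ≥ 2 (or has a self-loop).
The vertices on cycles are {B, C, D, E, H, I} — 6 in total.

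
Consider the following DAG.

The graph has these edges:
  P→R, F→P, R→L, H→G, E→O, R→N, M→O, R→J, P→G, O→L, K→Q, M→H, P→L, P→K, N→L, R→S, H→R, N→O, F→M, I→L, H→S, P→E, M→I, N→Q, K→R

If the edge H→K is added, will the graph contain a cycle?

Adding H→K creates a cycle iff K can already reach H.
Explore from K: no path reaches H. The graph stays acyclic.

No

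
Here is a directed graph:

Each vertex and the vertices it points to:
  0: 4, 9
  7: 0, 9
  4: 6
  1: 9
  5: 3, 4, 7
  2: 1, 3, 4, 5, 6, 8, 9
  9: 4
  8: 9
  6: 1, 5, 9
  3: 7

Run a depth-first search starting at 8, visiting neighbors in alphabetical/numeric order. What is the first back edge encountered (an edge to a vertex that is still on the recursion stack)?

DFS from 8 (visiting neighbors in alphabetical/numeric order); mark gray on enter, black on exit:
8 gray
  9 gray
    4 gray
      6 gray
        1 gray
          1→9: 9 is gray → back edge
First back edge: 1 → 9.

1->9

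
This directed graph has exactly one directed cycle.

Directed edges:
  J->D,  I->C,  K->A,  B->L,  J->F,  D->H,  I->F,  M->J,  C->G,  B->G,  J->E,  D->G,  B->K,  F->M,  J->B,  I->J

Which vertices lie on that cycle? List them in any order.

F, J, M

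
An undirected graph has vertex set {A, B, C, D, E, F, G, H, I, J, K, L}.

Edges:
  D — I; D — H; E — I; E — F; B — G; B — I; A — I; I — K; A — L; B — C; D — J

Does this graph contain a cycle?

No

DFS, tracking each vertex's parent; an edge to a visited non-parent vertex closes a cycle.
Start from F:
visit F (parent –)
  visit E (parent F)
    visit I (parent E)
      visit D (parent I)
        visit J (parent D)
          J–D: parent, skip
        visit H (parent D)
          H–D: parent, skip
        D–I: parent, skip
      I–E: parent, skip
      visit A (parent I)
        visit L (parent A)
          L–A: parent, skip
        A–I: parent, skip
      visit K (parent I)
        K–I: parent, skip
      visit B (parent I)
        B–I: parent, skip
        visit C (parent B)
          C–B: parent, skip
        visit G (parent B)
          G–B: parent, skip
    E–F: parent, skip
No non-parent visited neighbor found — the graph is a forest.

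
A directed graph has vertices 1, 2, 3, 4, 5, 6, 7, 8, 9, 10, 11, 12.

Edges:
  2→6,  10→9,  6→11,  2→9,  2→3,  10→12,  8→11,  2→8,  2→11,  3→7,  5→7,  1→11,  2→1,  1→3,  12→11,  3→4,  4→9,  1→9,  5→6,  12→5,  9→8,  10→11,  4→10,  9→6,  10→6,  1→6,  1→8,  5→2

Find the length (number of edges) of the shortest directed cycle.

For each vertex v, BFS finds the shortest path from v back to v.
The shortest such closed walk is 2 → 3 → 4 → 10 → 12 → 5 → 2, length 6.

6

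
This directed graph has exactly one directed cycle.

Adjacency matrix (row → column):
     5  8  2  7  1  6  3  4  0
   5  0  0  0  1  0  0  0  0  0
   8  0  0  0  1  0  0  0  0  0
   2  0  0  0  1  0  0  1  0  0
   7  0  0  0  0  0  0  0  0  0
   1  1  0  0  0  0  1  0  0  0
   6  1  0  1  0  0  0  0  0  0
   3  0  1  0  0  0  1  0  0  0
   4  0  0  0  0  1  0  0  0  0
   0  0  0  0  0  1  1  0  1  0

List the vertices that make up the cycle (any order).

2, 3, 6

DFS with gray/black marking from 6:
6 gray
  2 gray
    7 gray
    7 black
    3 gray
      3→6: 6 is gray → back edge
Back edge closes the cycle 6 → 2 → 3 → 6; its vertices are {2, 3, 6}.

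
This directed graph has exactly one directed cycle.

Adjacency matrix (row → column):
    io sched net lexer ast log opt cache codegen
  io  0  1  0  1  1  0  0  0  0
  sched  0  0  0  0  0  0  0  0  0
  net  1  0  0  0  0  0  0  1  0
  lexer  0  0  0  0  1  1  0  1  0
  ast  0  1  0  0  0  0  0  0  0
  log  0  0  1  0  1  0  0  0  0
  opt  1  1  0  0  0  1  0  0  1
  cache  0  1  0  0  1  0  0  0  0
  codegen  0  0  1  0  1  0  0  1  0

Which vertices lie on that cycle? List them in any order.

io, log, net, lexer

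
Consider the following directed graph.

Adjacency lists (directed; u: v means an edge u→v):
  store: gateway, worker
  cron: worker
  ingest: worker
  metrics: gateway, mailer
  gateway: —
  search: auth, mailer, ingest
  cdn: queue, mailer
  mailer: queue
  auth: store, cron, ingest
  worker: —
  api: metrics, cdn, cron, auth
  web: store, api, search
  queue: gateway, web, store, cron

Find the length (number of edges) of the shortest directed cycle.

For each vertex v, BFS finds the shortest path from v back to v.
The shortest such closed walk is web → search → mailer → queue → web, length 4.

4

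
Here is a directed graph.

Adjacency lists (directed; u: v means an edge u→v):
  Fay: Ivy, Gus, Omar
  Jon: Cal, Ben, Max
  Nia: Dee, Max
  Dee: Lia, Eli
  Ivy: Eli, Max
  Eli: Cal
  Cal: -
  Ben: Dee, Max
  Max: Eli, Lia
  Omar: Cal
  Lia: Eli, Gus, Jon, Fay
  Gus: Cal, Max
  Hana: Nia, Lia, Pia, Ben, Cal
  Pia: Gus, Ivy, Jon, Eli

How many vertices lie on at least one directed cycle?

8

A vertex is on a directed cycle iff it belongs to a strongly connected component of size ≥ 2 (or has a self-loop).
The vertices on cycles are {Ben, Dee, Fay, Gus, Ivy, Jon, Lia, Max} — 8 in total.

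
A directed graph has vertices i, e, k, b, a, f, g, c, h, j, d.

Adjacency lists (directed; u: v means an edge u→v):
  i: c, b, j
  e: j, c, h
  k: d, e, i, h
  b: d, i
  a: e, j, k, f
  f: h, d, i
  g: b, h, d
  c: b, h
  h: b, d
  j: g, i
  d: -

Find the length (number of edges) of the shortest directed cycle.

2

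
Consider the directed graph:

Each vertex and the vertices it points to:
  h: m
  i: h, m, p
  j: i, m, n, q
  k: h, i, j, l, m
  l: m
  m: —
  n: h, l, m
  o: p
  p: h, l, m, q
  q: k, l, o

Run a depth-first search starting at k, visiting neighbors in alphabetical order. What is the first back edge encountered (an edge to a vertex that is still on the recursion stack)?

q→k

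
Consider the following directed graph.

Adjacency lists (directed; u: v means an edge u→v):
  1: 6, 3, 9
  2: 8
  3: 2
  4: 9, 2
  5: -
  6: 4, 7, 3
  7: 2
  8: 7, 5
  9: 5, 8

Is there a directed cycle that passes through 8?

8 is on a cycle iff 8 can reach itself via ≥1 edge.
8 → 7 → 2 → 8 — yes.

Yes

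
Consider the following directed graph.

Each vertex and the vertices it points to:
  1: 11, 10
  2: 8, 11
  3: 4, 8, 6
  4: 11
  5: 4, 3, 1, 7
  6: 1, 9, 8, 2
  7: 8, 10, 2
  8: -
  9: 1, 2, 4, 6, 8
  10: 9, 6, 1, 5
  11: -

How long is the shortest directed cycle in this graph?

For each vertex v, BFS finds the shortest path from v back to v.
The shortest such closed walk is 10 → 1 → 10, length 2.

2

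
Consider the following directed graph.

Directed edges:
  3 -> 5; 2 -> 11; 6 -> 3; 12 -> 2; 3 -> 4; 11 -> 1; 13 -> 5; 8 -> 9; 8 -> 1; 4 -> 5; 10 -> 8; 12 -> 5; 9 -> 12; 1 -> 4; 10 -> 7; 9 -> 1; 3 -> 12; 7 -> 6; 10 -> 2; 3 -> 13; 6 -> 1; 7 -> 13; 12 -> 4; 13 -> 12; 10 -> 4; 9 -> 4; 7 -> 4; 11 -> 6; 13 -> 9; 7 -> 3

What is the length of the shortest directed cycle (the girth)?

For each vertex v, BFS finds the shortest path from v back to v.
The shortest such closed walk is 2 → 11 → 6 → 3 → 12 → 2, length 5.

5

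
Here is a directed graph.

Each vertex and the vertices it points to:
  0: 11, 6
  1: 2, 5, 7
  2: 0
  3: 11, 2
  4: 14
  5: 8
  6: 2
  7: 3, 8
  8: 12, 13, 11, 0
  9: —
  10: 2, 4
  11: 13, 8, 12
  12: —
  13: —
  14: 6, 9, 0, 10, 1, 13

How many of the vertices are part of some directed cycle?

8

A vertex is on a directed cycle iff it belongs to a strongly connected component of size ≥ 2 (or has a self-loop).
The vertices on cycles are {0, 2, 4, 6, 8, 10, 11, 14} — 8 in total.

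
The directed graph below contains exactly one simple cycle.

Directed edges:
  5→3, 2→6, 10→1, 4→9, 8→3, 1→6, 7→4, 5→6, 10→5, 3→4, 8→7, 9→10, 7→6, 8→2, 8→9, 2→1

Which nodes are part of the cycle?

3, 4, 5, 9, 10

DFS with gray/black marking from 9:
9 gray
  10 gray
    1 gray
      6 gray
      6 black
    1 black
    5 gray
      5→6: 6 black — skip
      3 gray
        4 gray
          4→9: 9 is gray → back edge
Back edge closes the cycle 9 → 10 → 5 → 3 → 4 → 9; its vertices are {3, 4, 5, 9, 10}.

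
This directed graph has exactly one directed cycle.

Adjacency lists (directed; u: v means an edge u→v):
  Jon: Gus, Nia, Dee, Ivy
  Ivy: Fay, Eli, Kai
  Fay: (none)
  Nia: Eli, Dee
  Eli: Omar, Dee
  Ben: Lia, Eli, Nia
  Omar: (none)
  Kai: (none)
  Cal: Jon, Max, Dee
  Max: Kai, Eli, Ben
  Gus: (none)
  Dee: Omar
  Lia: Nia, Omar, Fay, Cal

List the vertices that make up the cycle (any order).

DFS with gray/black marking from Cal:
Cal gray
  Jon gray
    Gus gray
    Gus black
    Nia gray
      Eli gray
        Omar gray
        Omar black
        Dee gray
          Dee→Omar: Omar black — skip
        Dee black
      Eli black
      Nia→Dee: Dee black — skip
    Nia black
    Jon→Dee: Dee black — skip
    Ivy gray
      Fay gray
      Fay black
      Ivy→Eli: Eli black — skip
      Kai gray
      Kai black
    Ivy black
  Jon black
  Max gray
    Max→Kai: Kai black — skip
    Max→Eli: Eli black — skip
    Ben gray
      Lia gray
        Lia→Nia: Nia black — skip
        Lia→Omar: Omar black — skip
        Lia→Fay: Fay black — skip
        Lia→Cal: Cal is gray → back edge
Back edge closes the cycle Cal → Max → Ben → Lia → Cal; its vertices are {Ben, Cal, Lia, Max}.

Ben, Cal, Lia, Max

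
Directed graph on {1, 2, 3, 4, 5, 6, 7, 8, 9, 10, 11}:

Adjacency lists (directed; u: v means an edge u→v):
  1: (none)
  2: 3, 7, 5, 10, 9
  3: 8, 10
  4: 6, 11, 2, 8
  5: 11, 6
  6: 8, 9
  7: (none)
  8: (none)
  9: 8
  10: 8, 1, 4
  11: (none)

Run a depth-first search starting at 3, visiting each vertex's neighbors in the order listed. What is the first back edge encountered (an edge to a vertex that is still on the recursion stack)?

2→3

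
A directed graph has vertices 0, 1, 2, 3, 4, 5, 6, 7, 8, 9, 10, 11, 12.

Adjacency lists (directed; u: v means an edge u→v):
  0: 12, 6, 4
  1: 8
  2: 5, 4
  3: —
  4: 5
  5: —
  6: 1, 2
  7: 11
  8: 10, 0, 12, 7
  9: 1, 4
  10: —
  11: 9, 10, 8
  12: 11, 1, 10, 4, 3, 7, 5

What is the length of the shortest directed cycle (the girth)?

For each vertex v, BFS finds the shortest path from v back to v.
The shortest such closed walk is 8 → 12 → 1 → 8, length 3.

3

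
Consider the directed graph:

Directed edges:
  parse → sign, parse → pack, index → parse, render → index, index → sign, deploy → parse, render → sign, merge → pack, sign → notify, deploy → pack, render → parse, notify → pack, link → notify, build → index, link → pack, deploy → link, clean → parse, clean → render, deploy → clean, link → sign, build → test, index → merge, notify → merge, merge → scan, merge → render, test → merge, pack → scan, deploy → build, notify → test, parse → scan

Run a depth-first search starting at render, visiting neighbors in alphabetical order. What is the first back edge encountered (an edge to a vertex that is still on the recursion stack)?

merge->render

DFS from render (visiting neighbors in alphabetical order); mark gray on enter, black on exit:
render gray
  index gray
    merge gray
      pack gray
        scan gray
        scan black
      pack black
      merge→render: render is gray → back edge
First back edge: merge → render.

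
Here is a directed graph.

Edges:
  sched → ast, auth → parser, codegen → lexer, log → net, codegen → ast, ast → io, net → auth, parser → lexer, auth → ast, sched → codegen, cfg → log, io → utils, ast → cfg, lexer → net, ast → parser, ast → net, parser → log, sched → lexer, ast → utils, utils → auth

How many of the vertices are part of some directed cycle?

A vertex is on a directed cycle iff it belongs to a strongly connected component of size ≥ 2 (or has a self-loop).
The vertices on cycles are {io, ast, cfg, log, net, auth, lexer, utils, parser} — 9 in total.

9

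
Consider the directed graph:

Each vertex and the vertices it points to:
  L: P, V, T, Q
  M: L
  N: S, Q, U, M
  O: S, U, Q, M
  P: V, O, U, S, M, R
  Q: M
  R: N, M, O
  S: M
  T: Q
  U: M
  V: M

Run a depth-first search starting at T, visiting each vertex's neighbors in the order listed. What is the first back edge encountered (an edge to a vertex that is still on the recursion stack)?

DFS from T (visiting each vertex's neighbors in the order listed); mark gray on enter, black on exit:
T gray
  Q gray
    M gray
      L gray
        P gray
          V gray
            V→M: M is gray → back edge
First back edge: V → M.

V->M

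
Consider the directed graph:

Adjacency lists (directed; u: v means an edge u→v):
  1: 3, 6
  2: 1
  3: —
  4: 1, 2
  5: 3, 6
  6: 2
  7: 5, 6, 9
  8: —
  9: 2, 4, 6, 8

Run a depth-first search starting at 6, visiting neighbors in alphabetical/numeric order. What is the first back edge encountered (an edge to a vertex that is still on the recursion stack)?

1->6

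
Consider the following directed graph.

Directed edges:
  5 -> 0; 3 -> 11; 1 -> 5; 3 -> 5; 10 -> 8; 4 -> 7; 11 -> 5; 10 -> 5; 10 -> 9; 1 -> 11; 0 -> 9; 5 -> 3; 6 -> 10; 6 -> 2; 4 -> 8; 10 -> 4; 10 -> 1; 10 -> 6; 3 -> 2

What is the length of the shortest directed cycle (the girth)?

For each vertex v, BFS finds the shortest path from v back to v.
The shortest such closed walk is 10 → 6 → 10, length 2.

2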